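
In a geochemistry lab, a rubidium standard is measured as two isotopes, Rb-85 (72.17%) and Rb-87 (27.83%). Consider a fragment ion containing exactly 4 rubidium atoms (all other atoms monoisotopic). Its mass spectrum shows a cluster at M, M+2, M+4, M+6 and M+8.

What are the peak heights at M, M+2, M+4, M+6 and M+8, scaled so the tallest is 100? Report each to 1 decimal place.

64.8 : 100.0 : 57.8 : 14.9 : 1.4

Expanding (0.7217 + 0.2783)^4:
P(M) = 0.7217^4 = 0.271286
P(M+2) = 4 × 0.7217^3 × 0.2783^1 = 0.418450
P(M+4) = 6 × 0.7217^2 × 0.2783^2 = 0.242042
P(M+6) = 4 × 0.7217^1 × 0.2783^3 = 0.062224
P(M+8) = 0.2783^4 = 0.005999
The M+2 peak is largest (0.418450); scaling to 100 gives 64.8 : 100.0 : 57.8 : 14.9 : 1.4.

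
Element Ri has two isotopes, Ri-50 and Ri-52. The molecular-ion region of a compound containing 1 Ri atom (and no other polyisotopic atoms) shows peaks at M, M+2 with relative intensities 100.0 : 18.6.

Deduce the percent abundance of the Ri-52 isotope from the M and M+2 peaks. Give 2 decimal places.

If p is the fraction of Ri that is Ri-50, then I(M+2)/I(M) = [C(1,1)·p^0·(1−p)] / p^1 = 1·(1−p)/p = 18.6/100.0 = 0.1860
(1−p)/p = 0.1860/1 = 0.1860  ⇒  p = 1/(1 + 0.1860) = 0.8432
Ri-50: 84.32%, Ri-52: 15.68%.

15.68%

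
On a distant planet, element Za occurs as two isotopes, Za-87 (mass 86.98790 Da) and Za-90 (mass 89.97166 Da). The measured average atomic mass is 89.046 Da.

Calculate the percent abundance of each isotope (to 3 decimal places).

Let x be the fractional abundance of Za-87; then Za-90 has abundance 1 − x.
86.98790·x + 89.97166·(1 − x) = 89.046
(86.98790 − 89.97166)·x = 89.046 − 89.97166
x = -0.92566 / -2.98376 = 0.31023 → 31.023% Za-87, 68.977% Za-90.

Za-87: 31.023%, Za-90: 68.977%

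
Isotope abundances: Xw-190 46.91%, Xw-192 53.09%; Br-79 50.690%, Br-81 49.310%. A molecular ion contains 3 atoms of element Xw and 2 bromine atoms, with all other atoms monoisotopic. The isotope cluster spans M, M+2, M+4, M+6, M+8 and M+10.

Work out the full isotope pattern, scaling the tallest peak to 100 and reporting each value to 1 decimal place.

8.2 : 44.0 : 93.9 : 100.0 : 53.2 : 11.3

Element Xw pattern (n=3): 0.10322771 : 0.3504813 : 0.39665427 : 0.14963672
Bromine pattern (n=2): 0.25694761 : 0.49990478 : 0.24314761
Convolve the two distributions (both contribute in 2-u steps):
  M: 0.10322771×0.25694761 = 0.026524
  M+2: 0.10322771×0.49990478 + 0.3504813×0.25694761 = 0.141659
  M+4: 0.10322771×0.24314761 + 0.3504813×0.49990478 + 0.39665427×0.25694761 = 0.302226
  M+6: 0.3504813×0.24314761 + 0.39665427×0.49990478 + 0.14963672×0.25694761 = 0.321957
  M+8: 0.39665427×0.24314761 + 0.14963672×0.49990478 = 0.171250
  M+10: 0.14963672×0.24314761 = 0.036384
Scale to base peak (0.321957) = 100: 8.2 : 44.0 : 93.9 : 100.0 : 53.2 : 11.3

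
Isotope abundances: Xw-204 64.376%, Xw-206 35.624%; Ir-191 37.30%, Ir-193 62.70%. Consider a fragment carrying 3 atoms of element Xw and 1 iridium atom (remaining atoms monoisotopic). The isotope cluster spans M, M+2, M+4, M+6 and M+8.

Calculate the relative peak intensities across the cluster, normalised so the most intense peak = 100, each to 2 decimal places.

Element Xw pattern (n=3): 0.26679149 : 0.44290636 : 0.24509283 : 0.04520933
Iridium pattern (n=1): 0.3730 : 0.6270
Convolve the two distributions (both contribute in 2-u steps):
  M: 0.26679149×0.3730 = 0.099513
  M+2: 0.26679149×0.6270 + 0.44290636×0.3730 = 0.332482
  M+4: 0.44290636×0.6270 + 0.24509283×0.3730 = 0.369122
  M+6: 0.24509283×0.6270 + 0.04520933×0.3730 = 0.170536
  M+8: 0.04520933×0.6270 = 0.028346
Scale to base peak (0.369122) = 100: 26.96 : 90.07 : 100.00 : 46.20 : 7.68

26.96 : 90.07 : 100.00 : 46.20 : 7.68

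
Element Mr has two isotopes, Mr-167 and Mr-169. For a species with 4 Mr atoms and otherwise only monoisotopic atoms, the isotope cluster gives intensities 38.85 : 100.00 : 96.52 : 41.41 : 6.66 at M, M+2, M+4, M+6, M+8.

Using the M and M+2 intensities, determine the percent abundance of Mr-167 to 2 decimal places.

Let p = fractional abundance of Mr-167. I(M+2)/I(M) = [C(4,1)·p^3·(1−p)] / p^4 = 4·(1−p)/p = 100.00/38.85 = 2.5740
(1−p)/p = 2.5740/4 = 0.6435  ⇒  p = 1/(1 + 0.6435) = 0.6085
Mr-167: 60.85%, Mr-169: 39.15%.

60.85%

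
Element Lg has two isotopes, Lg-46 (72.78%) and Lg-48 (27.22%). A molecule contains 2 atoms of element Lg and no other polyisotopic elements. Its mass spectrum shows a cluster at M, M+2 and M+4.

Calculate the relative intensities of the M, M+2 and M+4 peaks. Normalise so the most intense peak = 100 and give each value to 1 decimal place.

100.0 : 74.8 : 14.0

The 2 Lg atoms are independent, so intensities follow the terms of (0.7278 + 0.2722)^2.
P(M) = 0.7278^2 = 0.529693
P(M+2) = 2 × 0.7278^1 × 0.2722^1 = 0.396214
P(M+4) = 0.2722^2 = 0.074093
The M peak is largest (0.529693); scaling to 100 gives 100.0 : 74.8 : 14.0.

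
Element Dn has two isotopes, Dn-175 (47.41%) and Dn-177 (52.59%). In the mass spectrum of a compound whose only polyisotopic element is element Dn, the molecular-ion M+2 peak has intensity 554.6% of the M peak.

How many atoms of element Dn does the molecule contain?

For n independent Dn atoms, I(M+2)/I(M) = n · (abundance Dn-177) / (abundance Dn-175) = n · 0.5259/0.4741.
n = 5.546 × 0.4741/0.5259 = 5.00 ≈ 5

5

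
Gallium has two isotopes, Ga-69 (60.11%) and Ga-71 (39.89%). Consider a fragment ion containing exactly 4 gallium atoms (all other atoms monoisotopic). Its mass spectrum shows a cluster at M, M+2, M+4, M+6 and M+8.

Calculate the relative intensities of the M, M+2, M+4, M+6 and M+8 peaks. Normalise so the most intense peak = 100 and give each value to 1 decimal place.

37.7 : 100.0 : 99.5 : 44.0 : 7.3

The 4 Ga atoms are independent, so intensities follow the terms of (0.6011 + 0.3989)^4.
P(M) = 0.6011^4 = 0.130553
P(M+2) = 4 × 0.6011^3 × 0.3989^1 = 0.346549
P(M+4) = 6 × 0.6011^2 × 0.3989^2 = 0.344963
P(M+6) = 4 × 0.6011^1 × 0.3989^3 = 0.152616
P(M+8) = 0.3989^4 = 0.025320
The M+2 peak is largest (0.346549); scaling to 100 gives 37.7 : 100.0 : 99.5 : 44.0 : 7.3.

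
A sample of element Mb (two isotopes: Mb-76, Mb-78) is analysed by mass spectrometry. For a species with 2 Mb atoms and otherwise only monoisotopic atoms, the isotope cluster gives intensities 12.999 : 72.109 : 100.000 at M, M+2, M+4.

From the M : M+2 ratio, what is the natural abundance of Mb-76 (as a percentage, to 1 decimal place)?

Let p = fractional abundance of Mb-76. I(M+2)/I(M) = [C(2,1)·p^1·(1−p)] / p^2 = 2·(1−p)/p = 72.109/12.999 = 5.5473
(1−p)/p = 5.5473/2 = 2.7736  ⇒  p = 1/(1 + 2.7736) = 0.2650
Mb-76: 26.5%, Mb-78: 73.5%.

26.5%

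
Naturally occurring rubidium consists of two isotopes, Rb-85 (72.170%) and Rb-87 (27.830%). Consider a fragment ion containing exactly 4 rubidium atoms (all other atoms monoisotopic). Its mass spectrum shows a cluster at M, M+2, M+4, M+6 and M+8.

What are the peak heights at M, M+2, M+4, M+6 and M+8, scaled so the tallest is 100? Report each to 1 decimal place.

Each Rb atom is independently Rb-85 (p = 0.72170) or Rb-87 (q = 0.27830); the cluster is the binomial expansion (p + q)^4.
P(M) = 0.72170^4 = 0.271286
P(M+2) = 4 × 0.72170^3 × 0.27830^1 = 0.418450
P(M+4) = 6 × 0.72170^2 × 0.27830^2 = 0.242042
P(M+6) = 4 × 0.72170^1 × 0.27830^3 = 0.062224
P(M+8) = 0.27830^4 = 0.005999
The M+2 peak is largest (0.418450); scaling to 100 gives 64.8 : 100.0 : 57.8 : 14.9 : 1.4.

64.8 : 100.0 : 57.8 : 14.9 : 1.4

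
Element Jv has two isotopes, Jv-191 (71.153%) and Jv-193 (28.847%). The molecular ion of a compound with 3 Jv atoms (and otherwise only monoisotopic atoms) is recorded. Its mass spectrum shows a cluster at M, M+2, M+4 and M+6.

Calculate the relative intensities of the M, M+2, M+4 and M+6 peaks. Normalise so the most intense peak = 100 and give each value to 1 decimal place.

82.2 : 100.0 : 40.5 : 5.5

The 3 Jv atoms are independent, so intensities follow the terms of (0.71153 + 0.28847)^3.
P(M) = 0.71153^3 = 0.360230
P(M+2) = 3 × 0.71153^2 × 0.28847^1 = 0.438135
P(M+4) = 3 × 0.71153^1 × 0.28847^2 = 0.177630
P(M+6) = 0.28847^3 = 0.024005
The M+2 peak is largest (0.438135); scaling to 100 gives 82.2 : 100.0 : 40.5 : 5.5.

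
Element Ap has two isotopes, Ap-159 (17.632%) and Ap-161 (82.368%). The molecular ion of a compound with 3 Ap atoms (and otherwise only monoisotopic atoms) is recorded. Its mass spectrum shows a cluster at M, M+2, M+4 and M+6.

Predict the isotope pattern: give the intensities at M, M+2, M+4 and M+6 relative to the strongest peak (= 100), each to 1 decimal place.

Expanding (0.17632 + 0.82368)^3:
P(M) = 0.17632^3 = 0.005482
P(M+2) = 3 × 0.17632^2 × 0.82368^1 = 0.076822
P(M+4) = 3 × 0.17632^1 × 0.82368^2 = 0.358872
P(M+6) = 0.82368^3 = 0.558825
The M+6 peak is largest (0.558825); scaling to 100 gives 1.0 : 13.7 : 64.2 : 100.0.

1.0 : 13.7 : 64.2 : 100.0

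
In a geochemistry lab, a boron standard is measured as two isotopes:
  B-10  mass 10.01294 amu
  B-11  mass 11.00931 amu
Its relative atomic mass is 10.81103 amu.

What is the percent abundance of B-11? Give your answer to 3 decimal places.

Writing the weighted mean with unknown fraction x of B-10:
10.01294·x + 11.00931·(1 − x) = 10.81103
(10.01294 − 11.00931)·x = 10.81103 − 11.00931
x = -0.19828 / -0.99637 = 0.19900 → 19.900% B-10, 80.100% B-11.

80.100%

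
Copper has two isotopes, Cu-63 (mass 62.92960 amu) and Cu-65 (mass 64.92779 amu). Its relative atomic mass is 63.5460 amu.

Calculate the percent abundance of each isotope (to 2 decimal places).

Cu-63: 69.15%, Cu-65: 30.85%

Let x be the fractional abundance of Cu-63; then Cu-65 has abundance 1 − x.
62.92960·x + 64.92779·(1 − x) = 63.5460
(62.92960 − 64.92779)·x = 63.5460 − 64.92779
x = -1.38179 / -1.99819 = 0.69152 → 69.15% Cu-63, 30.85% Cu-65.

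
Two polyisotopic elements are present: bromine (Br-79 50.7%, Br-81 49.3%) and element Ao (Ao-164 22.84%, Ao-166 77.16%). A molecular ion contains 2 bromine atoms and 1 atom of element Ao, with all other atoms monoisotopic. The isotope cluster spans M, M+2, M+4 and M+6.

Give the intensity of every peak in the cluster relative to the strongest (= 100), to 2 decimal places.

Bromine pattern (n=2): 0.257049 : 0.499902 : 0.243049
Element Ao pattern (n=1): 0.2284 : 0.7716
Convolve the two distributions (both contribute in 2-u steps):
  M: 0.257049×0.2284 = 0.058710
  M+2: 0.257049×0.7716 + 0.499902×0.2284 = 0.312517
  M+4: 0.499902×0.7716 + 0.243049×0.2284 = 0.441237
  M+6: 0.243049×0.7716 = 0.187537
Scale to base peak (0.441237) = 100: 13.31 : 70.83 : 100.00 : 42.50

13.31 : 70.83 : 100.00 : 42.50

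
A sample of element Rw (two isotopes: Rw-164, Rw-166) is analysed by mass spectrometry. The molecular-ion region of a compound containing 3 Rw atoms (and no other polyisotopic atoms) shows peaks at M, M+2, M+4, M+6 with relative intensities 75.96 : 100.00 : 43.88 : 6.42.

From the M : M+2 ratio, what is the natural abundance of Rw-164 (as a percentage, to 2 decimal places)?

If p is the fraction of Rw that is Rw-164, then I(M+2)/I(M) = [C(3,1)·p^2·(1−p)] / p^3 = 3·(1−p)/p = 100.00/75.96 = 1.3165
(1−p)/p = 1.3165/3 = 0.4388  ⇒  p = 1/(1 + 0.4388) = 0.6950
Rw-164: 69.50%, Rw-166: 30.50%.

69.50%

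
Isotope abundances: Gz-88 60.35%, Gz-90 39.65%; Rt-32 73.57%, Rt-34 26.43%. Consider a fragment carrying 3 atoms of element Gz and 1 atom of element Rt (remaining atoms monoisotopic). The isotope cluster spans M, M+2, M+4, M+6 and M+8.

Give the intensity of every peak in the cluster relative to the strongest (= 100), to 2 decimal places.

42.91 : 100.00 : 85.96 : 32.13 : 4.37

Element Gz pattern (n=3): 0.21980209 : 0.43323047 : 0.28463278 : 0.06233466
Element Rt pattern (n=1): 0.7357 : 0.2643
Convolve the two distributions (both contribute in 2-u steps):
  M: 0.21980209×0.7357 = 0.161708
  M+2: 0.21980209×0.2643 + 0.43323047×0.7357 = 0.376821
  M+4: 0.43323047×0.2643 + 0.28463278×0.7357 = 0.323907
  M+6: 0.28463278×0.2643 + 0.06233466×0.7357 = 0.121088
  M+8: 0.06233466×0.2643 = 0.016475
Scale to base peak (0.376821) = 100: 42.91 : 100.00 : 85.96 : 32.13 : 4.37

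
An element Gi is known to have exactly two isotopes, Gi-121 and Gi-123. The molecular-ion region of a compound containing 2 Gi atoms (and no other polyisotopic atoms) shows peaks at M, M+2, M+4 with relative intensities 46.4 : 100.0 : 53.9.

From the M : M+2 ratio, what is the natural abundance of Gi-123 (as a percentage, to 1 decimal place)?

51.9%

Write p for the Gi-121 fraction. I(M+2)/I(M) = [C(2,1)·p^1·(1−p)] / p^2 = 2·(1−p)/p = 100.0/46.4 = 2.1552
(1−p)/p = 2.1552/2 = 1.0776  ⇒  p = 1/(1 + 1.0776) = 0.4813
Gi-121: 48.1%, Gi-123: 51.9%.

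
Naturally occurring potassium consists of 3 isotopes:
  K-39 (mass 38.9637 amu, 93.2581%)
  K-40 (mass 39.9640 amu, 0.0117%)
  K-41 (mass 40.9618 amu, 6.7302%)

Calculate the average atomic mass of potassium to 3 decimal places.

39.098 amu

Ar = Σ fᵢ·mᵢ = 0.932581 × 38.9637 + 0.000117 × 39.9640 + 0.067302 × 40.9618
= 36.33681 + 0.00468 + 2.75681 = 39.09830 amu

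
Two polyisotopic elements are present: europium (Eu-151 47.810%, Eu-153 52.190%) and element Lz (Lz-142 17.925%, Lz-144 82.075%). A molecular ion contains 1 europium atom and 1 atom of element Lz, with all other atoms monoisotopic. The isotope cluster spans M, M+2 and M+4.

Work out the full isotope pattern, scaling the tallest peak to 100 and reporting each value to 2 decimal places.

Europium pattern (n=1): 0.4781 : 0.5219
Element Lz pattern (n=1): 0.17925 : 0.82075
Convolve the two distributions (both contribute in 2-u steps):
  M: 0.4781×0.17925 = 0.085699
  M+2: 0.4781×0.82075 + 0.5219×0.17925 = 0.485951
  M+4: 0.5219×0.82075 = 0.428349
Scale to base peak (0.485951) = 100: 17.64 : 100.00 : 88.15

17.64 : 100.00 : 88.15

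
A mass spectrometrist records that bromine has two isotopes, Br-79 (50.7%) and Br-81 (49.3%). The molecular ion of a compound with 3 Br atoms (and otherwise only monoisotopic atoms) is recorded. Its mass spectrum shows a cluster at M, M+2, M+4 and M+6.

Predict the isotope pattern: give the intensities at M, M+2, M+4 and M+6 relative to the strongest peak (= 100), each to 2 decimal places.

Expanding (0.507 + 0.493)^3:
P(M) = 0.507^3 = 0.130324
P(M+2) = 3 × 0.507^2 × 0.493^1 = 0.380175
P(M+4) = 3 × 0.507^1 × 0.493^2 = 0.369678
P(M+6) = 0.493^3 = 0.119823
The M+2 peak is largest (0.380175); scaling to 100 gives 34.28 : 100.00 : 97.24 : 31.52.

34.28 : 100.00 : 97.24 : 31.52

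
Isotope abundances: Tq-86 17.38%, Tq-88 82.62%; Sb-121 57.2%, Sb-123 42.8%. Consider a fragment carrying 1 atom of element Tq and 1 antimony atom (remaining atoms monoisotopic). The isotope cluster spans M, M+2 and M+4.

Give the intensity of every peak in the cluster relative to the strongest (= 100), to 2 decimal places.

18.18 : 100.00 : 64.65

Element Tq pattern (n=1): 0.1738 : 0.8262
Antimony pattern (n=1): 0.5720 : 0.4280
Convolve the two distributions (both contribute in 2-u steps):
  M: 0.1738×0.5720 = 0.099414
  M+2: 0.1738×0.4280 + 0.8262×0.5720 = 0.546973
  M+4: 0.8262×0.4280 = 0.353614
Scale to base peak (0.546973) = 100: 18.18 : 100.00 : 64.65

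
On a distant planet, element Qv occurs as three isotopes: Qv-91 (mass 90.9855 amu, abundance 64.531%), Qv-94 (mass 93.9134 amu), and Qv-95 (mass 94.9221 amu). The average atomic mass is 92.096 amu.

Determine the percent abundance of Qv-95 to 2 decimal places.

7.14%

Let x and y be the fractions of Qv-94 and Qv-95. Then x + y = 1 − 0.64531 = 0.35469 and 93.9134x + 94.9221y = 92.096 − 0.64531×90.9855 = 33.382146995.
Substituting: 93.9134x + 94.9221(0.35469 − x) = 33.382146995
(93.9134 − 94.9221)x = -0.285772654  ⇒  x = 0.28331, y = 0.07138
Qv-94: 28.33%, Qv-95: 7.14%.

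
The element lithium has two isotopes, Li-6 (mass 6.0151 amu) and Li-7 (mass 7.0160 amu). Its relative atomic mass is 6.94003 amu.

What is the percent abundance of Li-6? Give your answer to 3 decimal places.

With x = fraction of Li-6 (so Li-7 is 1 − x):
6.0151·x + 7.0160·(1 − x) = 6.94003
(6.0151 − 7.0160)·x = 6.94003 − 7.0160
x = -0.07597 / -1.0009 = 0.07590 → 7.590% Li-6, 92.410% Li-7.

7.590%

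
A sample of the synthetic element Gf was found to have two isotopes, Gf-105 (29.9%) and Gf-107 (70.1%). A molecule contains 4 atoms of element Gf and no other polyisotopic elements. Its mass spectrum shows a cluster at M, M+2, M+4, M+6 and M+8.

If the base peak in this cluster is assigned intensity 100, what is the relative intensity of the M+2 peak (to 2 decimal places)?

18.19

Term probabilities: M 0.0080, M+2 0.0750, M+4 0.2636, M+6 0.4120, M+8 0.2415. Base peak = M+6.
P(M+6) = C(4,3) × 0.299^1 × 0.701^3 = 4 × 0.2990 × 0.3444721 = 0.411989 (base)
P(M+2) = C(4,1) × 0.299^3 × 0.701^1 = 4 × 0.0267309 × 0.7010 = 0.074953
Relative intensity = 0.074953 / 0.411989 × 100 = 18.19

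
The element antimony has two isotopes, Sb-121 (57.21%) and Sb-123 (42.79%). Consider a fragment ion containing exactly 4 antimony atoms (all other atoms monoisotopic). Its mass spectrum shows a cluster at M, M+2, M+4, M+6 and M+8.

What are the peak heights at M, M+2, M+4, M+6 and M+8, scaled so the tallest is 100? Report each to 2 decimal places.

Expanding (0.5721 + 0.4279)^4:
P(M) = 0.5721^4 = 0.107124
P(M+2) = 4 × 0.5721^3 × 0.4279^1 = 0.320493
P(M+4) = 6 × 0.5721^2 × 0.4279^2 = 0.359567
P(M+6) = 4 × 0.5721^1 × 0.4279^3 = 0.179291
P(M+8) = 0.4279^4 = 0.033525
The M+4 peak is largest (0.359567); scaling to 100 gives 29.79 : 89.13 : 100.00 : 49.86 : 9.32.

29.79 : 89.13 : 100.00 : 49.86 : 9.32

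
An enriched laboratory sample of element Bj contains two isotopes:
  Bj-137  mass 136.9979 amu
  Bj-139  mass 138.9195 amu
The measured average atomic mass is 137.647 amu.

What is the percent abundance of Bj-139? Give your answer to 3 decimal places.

33.779%

Let x be the fractional abundance of Bj-137; then Bj-139 has abundance 1 − x.
136.9979·x + 138.9195·(1 − x) = 137.647
(136.9979 − 138.9195)·x = 137.647 − 138.9195
x = -1.2725 / -1.9216 = 0.66221 → 66.221% Bj-137, 33.779% Bj-139.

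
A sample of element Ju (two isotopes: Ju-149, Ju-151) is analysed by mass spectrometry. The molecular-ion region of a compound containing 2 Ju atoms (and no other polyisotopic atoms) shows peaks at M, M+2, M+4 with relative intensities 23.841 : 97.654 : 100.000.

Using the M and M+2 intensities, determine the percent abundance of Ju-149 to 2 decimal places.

Write p for the Ju-149 fraction. I(M+2)/I(M) = [C(2,1)·p^1·(1−p)] / p^2 = 2·(1−p)/p = 97.654/23.841 = 4.0961
(1−p)/p = 4.0961/2 = 2.0480  ⇒  p = 1/(1 + 2.0480) = 0.3281
Ju-149: 32.81%, Ju-151: 67.19%.

32.81%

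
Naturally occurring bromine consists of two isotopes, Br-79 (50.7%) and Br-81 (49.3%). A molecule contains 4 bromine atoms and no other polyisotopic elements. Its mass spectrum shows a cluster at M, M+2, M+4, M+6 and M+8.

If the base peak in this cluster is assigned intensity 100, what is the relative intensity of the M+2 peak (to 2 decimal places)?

68.56

(0.507 + 0.493)^4 gives M 0.0661, M+2 0.2570, M+4 0.3749, M+6 0.2430, M+8 0.0591; the largest is M+4.
P(M+4) = C(4,2) × 0.507^2 × 0.493^2 = 6 × 0.257049 × 0.243049 = 0.374853 (base)
P(M+2) = C(4,1) × 0.507^3 × 0.493^1 = 4 × 0.13032384 × 0.4930 = 0.256999
Relative intensity = 0.256999 / 0.374853 × 100 = 68.56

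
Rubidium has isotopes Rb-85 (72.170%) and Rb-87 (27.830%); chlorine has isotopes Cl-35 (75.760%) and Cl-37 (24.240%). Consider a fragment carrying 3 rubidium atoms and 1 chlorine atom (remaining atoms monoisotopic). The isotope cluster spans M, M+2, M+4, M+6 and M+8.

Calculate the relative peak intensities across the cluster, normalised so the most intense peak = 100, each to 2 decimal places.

67.71 : 100.00 : 55.27 : 13.55 : 1.24

Rubidium pattern (n=3): 0.37589809 : 0.43485841 : 0.16768892 : 0.02155458
Chlorine pattern (n=1): 0.7576 : 0.2424
Convolve the two distributions (both contribute in 2-u steps):
  M: 0.37589809×0.7576 = 0.284780
  M+2: 0.37589809×0.2424 + 0.43485841×0.7576 = 0.420566
  M+4: 0.43485841×0.2424 + 0.16768892×0.7576 = 0.232451
  M+6: 0.16768892×0.2424 + 0.02155458×0.7576 = 0.056978
  M+8: 0.02155458×0.2424 = 0.005225
Scale to base peak (0.420566) = 100: 67.71 : 100.00 : 55.27 : 13.55 : 1.24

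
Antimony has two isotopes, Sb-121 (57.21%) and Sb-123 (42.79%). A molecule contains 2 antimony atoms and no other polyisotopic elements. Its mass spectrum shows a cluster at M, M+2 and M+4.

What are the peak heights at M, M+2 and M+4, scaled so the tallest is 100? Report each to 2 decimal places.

66.85 : 100.00 : 37.40

Expanding (0.5721 + 0.4279)^2:
P(M) = 0.5721^2 = 0.327298
P(M+2) = 2 × 0.5721^1 × 0.4279^1 = 0.489603
P(M+4) = 0.4279^2 = 0.183098
The M+2 peak is largest (0.489603); scaling to 100 gives 66.85 : 100.00 : 37.40.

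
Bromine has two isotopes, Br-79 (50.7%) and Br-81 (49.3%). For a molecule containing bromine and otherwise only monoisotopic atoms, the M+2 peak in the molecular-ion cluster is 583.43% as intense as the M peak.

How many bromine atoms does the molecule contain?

6

For n independent Br atoms, I(M+2)/I(M) = n · (abundance Br-81) / (abundance Br-79) = n · 0.493/0.507.
n = 5.8343 × 0.507/0.493 = 6.00 ≈ 6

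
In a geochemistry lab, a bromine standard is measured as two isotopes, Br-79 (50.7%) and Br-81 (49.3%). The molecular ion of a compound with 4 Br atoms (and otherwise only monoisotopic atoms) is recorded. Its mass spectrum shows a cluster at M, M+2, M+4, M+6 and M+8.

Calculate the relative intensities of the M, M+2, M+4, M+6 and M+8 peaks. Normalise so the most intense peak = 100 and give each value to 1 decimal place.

Expanding (0.507 + 0.493)^4:
P(M) = 0.507^4 = 0.066074
P(M+2) = 4 × 0.507^3 × 0.493^1 = 0.256999
P(M+4) = 6 × 0.507^2 × 0.493^2 = 0.374853
P(M+6) = 4 × 0.507^1 × 0.493^3 = 0.243001
P(M+8) = 0.493^4 = 0.059073
The M+4 peak is largest (0.374853); scaling to 100 gives 17.6 : 68.6 : 100.0 : 64.8 : 15.8.

17.6 : 68.6 : 100.0 : 64.8 : 15.8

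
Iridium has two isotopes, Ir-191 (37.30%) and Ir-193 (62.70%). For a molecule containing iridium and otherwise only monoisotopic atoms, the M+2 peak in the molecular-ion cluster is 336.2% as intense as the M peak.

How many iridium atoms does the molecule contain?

With n Ir atoms, P(M+2)/P(M) = C(n,1)·p^(n−1)q / p^n = n·q/p = n · 0.6270/0.3730.
n = 3.362 × 0.3730/0.6270 = 2.00 ≈ 2

2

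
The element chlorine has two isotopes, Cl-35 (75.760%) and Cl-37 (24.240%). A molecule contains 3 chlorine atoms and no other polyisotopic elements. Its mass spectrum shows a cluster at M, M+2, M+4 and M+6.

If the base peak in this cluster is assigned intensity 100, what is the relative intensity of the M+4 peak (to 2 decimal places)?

30.71

Term probabilities: M 0.4348, M+2 0.4174, M+4 0.1335, M+6 0.0142. Base peak = M.
P(M) = C(3,0) × 0.75760^3 × 0.24240^0 = 1 × 0.4348304 × 1.0000 = 0.434830 (base)
P(M+4) = C(3,2) × 0.75760^1 × 0.24240^2 = 3 × 0.7576 × 0.05875776 = 0.133545
Relative intensity = 0.133545 / 0.434830 × 100 = 30.71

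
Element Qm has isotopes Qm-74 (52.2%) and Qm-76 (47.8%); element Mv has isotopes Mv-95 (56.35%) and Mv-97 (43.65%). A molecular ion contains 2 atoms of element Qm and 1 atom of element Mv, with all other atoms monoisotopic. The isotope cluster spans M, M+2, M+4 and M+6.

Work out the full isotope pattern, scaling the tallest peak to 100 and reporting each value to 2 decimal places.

38.37 : 100.00 : 86.61 : 24.92

Element Qm pattern (n=2): 0.272484 : 0.499032 : 0.228484
Element Mv pattern (n=1): 0.5635 : 0.4365
Convolve the two distributions (both contribute in 2-u steps):
  M: 0.272484×0.5635 = 0.153545
  M+2: 0.272484×0.4365 + 0.499032×0.5635 = 0.400144
  M+4: 0.499032×0.4365 + 0.228484×0.5635 = 0.346578
  M+6: 0.228484×0.4365 = 0.099733
Scale to base peak (0.400144) = 100: 38.37 : 100.00 : 86.61 : 24.92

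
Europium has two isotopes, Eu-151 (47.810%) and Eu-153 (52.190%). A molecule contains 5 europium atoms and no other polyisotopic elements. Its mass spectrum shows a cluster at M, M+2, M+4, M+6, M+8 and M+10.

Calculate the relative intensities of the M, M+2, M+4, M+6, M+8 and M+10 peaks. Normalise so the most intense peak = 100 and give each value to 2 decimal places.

7.69 : 41.96 : 91.61 : 100.00 : 54.58 : 11.92

Each Eu atom is independently Eu-151 (p = 0.47810) or Eu-153 (q = 0.52190); the cluster is the binomial expansion (p + q)^5.
P(M) = 0.47810^5 = 0.024980
P(M+2) = 5 × 0.47810^4 × 0.52190^1 = 0.136343
P(M+4) = 10 × 0.47810^3 × 0.52190^2 = 0.297667
P(M+6) = 10 × 0.47810^2 × 0.52190^3 = 0.324937
P(M+8) = 5 × 0.47810^1 × 0.52190^4 = 0.177353
P(M+10) = 0.52190^5 = 0.038720
The M+6 peak is largest (0.324937); scaling to 100 gives 7.69 : 41.96 : 91.61 : 100.00 : 54.58 : 11.92.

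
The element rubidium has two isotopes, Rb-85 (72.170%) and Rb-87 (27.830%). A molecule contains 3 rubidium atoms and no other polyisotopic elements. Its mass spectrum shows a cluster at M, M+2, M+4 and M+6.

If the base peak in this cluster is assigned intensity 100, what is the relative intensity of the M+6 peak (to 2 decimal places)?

4.96

(0.72170 + 0.27830)^3 gives M 0.3759, M+2 0.4349, M+4 0.1677, M+6 0.0216; the largest is M+2.
P(M+2) = C(3,1) × 0.72170^2 × 0.27830^1 = 3 × 0.52085089 × 0.2783 = 0.434858 (base)
P(M+6) = C(3,3) × 0.72170^0 × 0.27830^3 = 1 × 1.0000 × 0.02155458 = 0.021555
Relative intensity = 0.021555 / 0.434858 × 100 = 4.96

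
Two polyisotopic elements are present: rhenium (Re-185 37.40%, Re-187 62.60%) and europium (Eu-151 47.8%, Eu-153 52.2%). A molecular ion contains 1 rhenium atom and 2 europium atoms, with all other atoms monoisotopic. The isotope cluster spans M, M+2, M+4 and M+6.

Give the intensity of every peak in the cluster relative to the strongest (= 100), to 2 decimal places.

20.63 : 79.57 : 100.00 : 41.17

Rhenium pattern (n=1): 0.3740 : 0.6260
Europium pattern (n=2): 0.228484 : 0.499032 : 0.272484
Convolve the two distributions (both contribute in 2-u steps):
  M: 0.3740×0.228484 = 0.085453
  M+2: 0.3740×0.499032 + 0.6260×0.228484 = 0.329669
  M+4: 0.3740×0.272484 + 0.6260×0.499032 = 0.414303
  M+6: 0.6260×0.272484 = 0.170575
Scale to base peak (0.414303) = 100: 20.63 : 79.57 : 100.00 : 41.17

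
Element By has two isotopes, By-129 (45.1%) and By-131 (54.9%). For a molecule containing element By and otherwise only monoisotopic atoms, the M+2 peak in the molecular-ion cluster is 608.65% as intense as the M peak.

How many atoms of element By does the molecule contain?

5

With n By atoms, P(M+2)/P(M) = C(n,1)·p^(n−1)q / p^n = n·q/p = n · 0.549/0.451.
n = 6.0865 × 0.451/0.549 = 5.00 ≈ 5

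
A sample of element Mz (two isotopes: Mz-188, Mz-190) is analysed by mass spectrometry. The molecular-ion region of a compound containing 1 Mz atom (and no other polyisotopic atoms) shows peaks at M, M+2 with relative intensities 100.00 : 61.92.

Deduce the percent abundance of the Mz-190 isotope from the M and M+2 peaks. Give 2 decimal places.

38.24%

Write p for the Mz-188 fraction. I(M+2)/I(M) = [C(1,1)·p^0·(1−p)] / p^1 = 1·(1−p)/p = 61.92/100.00 = 0.6192
(1−p)/p = 0.6192/1 = 0.6192  ⇒  p = 1/(1 + 0.6192) = 0.6176
Mz-188: 61.76%, Mz-190: 38.24%.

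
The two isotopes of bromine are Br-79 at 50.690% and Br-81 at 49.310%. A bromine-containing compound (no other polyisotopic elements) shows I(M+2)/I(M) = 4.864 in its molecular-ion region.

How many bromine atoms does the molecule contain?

The M+2/M ratio from n Br atoms is n · q/p = n · 0.49310/0.50690.
n = 4.864 × 0.50690/0.49310 = 5.00 ≈ 5

5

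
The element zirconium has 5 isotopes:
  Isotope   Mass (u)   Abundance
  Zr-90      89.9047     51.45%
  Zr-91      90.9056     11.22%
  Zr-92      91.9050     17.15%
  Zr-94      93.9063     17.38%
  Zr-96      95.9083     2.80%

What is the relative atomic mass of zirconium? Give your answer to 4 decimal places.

91.2236 u

Ar = Σ fᵢ·mᵢ = 0.5145 × 89.9047 + 0.1122 × 90.9056 + 0.1715 × 91.9050 + 0.1738 × 93.9063 + 0.0280 × 95.9083
= 46.25597 + 10.19961 + 15.76171 + 16.32091 + 2.68543 = 91.22363 u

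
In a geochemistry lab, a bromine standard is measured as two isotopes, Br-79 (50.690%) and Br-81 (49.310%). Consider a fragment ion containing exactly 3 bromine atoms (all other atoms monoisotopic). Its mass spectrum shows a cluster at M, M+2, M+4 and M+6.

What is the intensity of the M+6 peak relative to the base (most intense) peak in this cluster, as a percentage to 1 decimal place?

(0.50690 + 0.49310)^3 gives M 0.1302, M+2 0.3801, M+4 0.3698, M+6 0.1199; the largest is M+2.
P(M+2) = C(3,1) × 0.50690^2 × 0.49310^1 = 3 × 0.25694761 × 0.4931 = 0.380103 (base)
P(M+6) = C(3,3) × 0.50690^0 × 0.49310^3 = 1 × 1.0000 × 0.11989609 = 0.119896
Relative intensity = 0.119896 / 0.380103 × 100 = 31.5

31.5%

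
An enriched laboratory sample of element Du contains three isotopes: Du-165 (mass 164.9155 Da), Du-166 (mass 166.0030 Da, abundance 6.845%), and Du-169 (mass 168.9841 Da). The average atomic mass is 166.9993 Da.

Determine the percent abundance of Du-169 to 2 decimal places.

Let x and y be the fractions of Du-165 and Du-169. Then x + y = 1 − 0.06845 = 0.93155 and 164.9155x + 168.9841y = 166.9993 − 0.06845×166.0030 = 155.63639465.
Substituting: 164.9155x + 168.9841(0.93155 − x) = 155.63639465
(164.9155 − 168.9841)x = -1.780743705  ⇒  x = 0.43768, y = 0.49387
Du-165: 43.77%, Du-169: 49.39%.

49.39%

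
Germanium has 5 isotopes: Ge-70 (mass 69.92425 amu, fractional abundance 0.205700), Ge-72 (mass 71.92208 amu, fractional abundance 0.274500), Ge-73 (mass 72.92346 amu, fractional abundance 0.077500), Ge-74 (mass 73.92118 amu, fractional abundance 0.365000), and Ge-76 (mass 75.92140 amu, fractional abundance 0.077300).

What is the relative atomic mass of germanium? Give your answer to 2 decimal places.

The abundance-weighted mean is 0.205700 × 69.92425 + 0.274500 × 71.92208 + 0.077500 × 72.92346 + 0.365000 × 73.92118 + 0.077300 × 75.92140
= 14.383418 + 19.742611 + 5.651568 + 26.981231 + 5.868724 = 72.627552 amu

72.63 amu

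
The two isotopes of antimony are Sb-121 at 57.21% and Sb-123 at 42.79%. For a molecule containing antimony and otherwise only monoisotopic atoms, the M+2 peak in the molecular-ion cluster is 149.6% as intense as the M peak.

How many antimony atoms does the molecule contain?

2

The M+2/M ratio from n Sb atoms is n · q/p = n · 0.4279/0.5721.
n = 1.496 × 0.5721/0.4279 = 2.00 ≈ 2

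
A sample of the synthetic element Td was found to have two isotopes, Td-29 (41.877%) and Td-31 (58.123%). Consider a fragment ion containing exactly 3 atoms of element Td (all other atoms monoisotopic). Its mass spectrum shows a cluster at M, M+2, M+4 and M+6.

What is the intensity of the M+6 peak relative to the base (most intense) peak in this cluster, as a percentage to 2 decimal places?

Term probabilities: M 0.0734, M+2 0.3058, M+4 0.4244, M+6 0.1964. Base peak = M+4.
P(M+4) = C(3,2) × 0.41877^1 × 0.58123^2 = 3 × 0.41877 × 0.33782831 = 0.424417 (base)
P(M+6) = C(3,3) × 0.41877^0 × 0.58123^3 = 1 × 1.0000 × 0.19635595 = 0.196356
Relative intensity = 0.196356 / 0.424417 × 100 = 46.26

46.26%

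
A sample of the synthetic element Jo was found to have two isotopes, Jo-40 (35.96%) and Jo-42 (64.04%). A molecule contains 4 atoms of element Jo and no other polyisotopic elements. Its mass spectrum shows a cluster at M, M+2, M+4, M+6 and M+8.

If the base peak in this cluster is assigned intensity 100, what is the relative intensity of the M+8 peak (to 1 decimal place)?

(0.3596 + 0.6404)^4 gives M 0.0167, M+2 0.1191, M+4 0.3182, M+6 0.3778, M+8 0.1682; the largest is M+6.
P(M+6) = C(4,3) × 0.3596^1 × 0.6404^3 = 4 × 0.3596 × 0.26263583 = 0.377775 (base)
P(M+8) = C(4,4) × 0.3596^0 × 0.6404^4 = 1 × 1.0000 × 0.16819198 = 0.168192
Relative intensity = 0.168192 / 0.377775 × 100 = 44.5

44.5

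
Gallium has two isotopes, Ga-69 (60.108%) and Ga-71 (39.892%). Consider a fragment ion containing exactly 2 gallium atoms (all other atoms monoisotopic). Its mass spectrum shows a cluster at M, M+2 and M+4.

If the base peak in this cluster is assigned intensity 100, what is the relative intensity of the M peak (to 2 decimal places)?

75.34

Term probabilities: M 0.3613, M+2 0.4796, M+4 0.1591. Base peak = M+2.
P(M+2) = C(2,1) × 0.60108^1 × 0.39892^1 = 2 × 0.60108 × 0.39892 = 0.479566 (base)
P(M) = C(2,0) × 0.60108^2 × 0.39892^0 = 1 × 0.36129717 × 1.0000 = 0.361297
Relative intensity = 0.361297 / 0.479566 × 100 = 75.34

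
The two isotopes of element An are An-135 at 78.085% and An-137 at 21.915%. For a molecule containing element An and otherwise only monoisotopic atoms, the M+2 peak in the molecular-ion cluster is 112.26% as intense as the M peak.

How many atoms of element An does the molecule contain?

4

For n independent An atoms, I(M+2)/I(M) = n · (abundance An-137) / (abundance An-135) = n · 0.21915/0.78085.
n = 1.1226 × 0.78085/0.21915 = 4.00 ≈ 4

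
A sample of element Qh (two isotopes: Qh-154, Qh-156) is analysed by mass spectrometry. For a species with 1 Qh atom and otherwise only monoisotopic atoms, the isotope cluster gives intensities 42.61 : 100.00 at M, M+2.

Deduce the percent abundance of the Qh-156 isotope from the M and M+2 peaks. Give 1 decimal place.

If p is the fraction of Qh that is Qh-154, then I(M+2)/I(M) = [C(1,1)·p^0·(1−p)] / p^1 = 1·(1−p)/p = 100.00/42.61 = 2.3469
(1−p)/p = 2.3469/1 = 2.3469  ⇒  p = 1/(1 + 2.3469) = 0.2988
Qh-154: 29.9%, Qh-156: 70.1%.

70.1%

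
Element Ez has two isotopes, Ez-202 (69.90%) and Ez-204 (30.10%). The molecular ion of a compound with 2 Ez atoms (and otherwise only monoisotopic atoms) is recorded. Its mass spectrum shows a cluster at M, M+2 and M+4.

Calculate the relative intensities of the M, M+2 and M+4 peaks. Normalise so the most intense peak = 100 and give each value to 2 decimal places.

Expanding (0.6990 + 0.3010)^2:
P(M) = 0.6990^2 = 0.488601
P(M+2) = 2 × 0.6990^1 × 0.3010^1 = 0.420798
P(M+4) = 0.3010^2 = 0.090601
The M peak is largest (0.488601); scaling to 100 gives 100.00 : 86.12 : 18.54.

100.00 : 86.12 : 18.54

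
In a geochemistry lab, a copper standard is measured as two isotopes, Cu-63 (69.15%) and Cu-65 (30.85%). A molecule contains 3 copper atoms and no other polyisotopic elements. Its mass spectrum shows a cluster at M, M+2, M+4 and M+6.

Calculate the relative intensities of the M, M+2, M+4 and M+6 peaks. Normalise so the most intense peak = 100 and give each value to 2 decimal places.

Expanding (0.6915 + 0.3085)^3:
P(M) = 0.6915^3 = 0.330656
P(M+2) = 3 × 0.6915^2 × 0.3085^1 = 0.442548
P(M+4) = 3 × 0.6915^1 × 0.3085^2 = 0.197435
P(M+6) = 0.3085^3 = 0.029361
The M+2 peak is largest (0.442548); scaling to 100 gives 74.72 : 100.00 : 44.61 : 6.63.

74.72 : 100.00 : 44.61 : 6.63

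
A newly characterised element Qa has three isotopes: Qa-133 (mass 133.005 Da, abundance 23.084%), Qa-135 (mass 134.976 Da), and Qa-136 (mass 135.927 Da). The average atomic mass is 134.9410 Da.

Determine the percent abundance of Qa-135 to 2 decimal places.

32.75%

The remaining 76.916% is split between Qa-135 (fraction x) and Qa-136 (fraction 0.76916 − x).
Substituting: 134.976x + 135.927(0.76916 − x) = 104.2381258
(134.976 − 135.927)x = -0.31148552  ⇒  x = 0.32753, y = 0.44163
Qa-135: 32.75%, Qa-136: 44.16%.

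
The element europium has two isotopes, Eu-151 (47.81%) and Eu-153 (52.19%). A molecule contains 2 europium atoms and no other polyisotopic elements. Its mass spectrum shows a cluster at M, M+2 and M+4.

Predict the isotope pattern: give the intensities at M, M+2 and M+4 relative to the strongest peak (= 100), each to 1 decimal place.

45.8 : 100.0 : 54.6

Each Eu atom is independently Eu-151 (p = 0.4781) or Eu-153 (q = 0.5219); the cluster is the binomial expansion (p + q)^2.
P(M) = 0.4781^2 = 0.228580
P(M+2) = 2 × 0.4781^1 × 0.5219^1 = 0.499041
P(M+4) = 0.5219^2 = 0.272380
The M+2 peak is largest (0.499041); scaling to 100 gives 45.8 : 100.0 : 54.6.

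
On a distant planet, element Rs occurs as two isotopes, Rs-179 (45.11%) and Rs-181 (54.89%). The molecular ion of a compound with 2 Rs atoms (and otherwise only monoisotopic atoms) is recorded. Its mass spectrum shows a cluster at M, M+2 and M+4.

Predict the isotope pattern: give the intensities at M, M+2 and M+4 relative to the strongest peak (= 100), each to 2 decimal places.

41.09 : 100.00 : 60.84

The 2 Rs atoms are independent, so intensities follow the terms of (0.4511 + 0.5489)^2.
P(M) = 0.4511^2 = 0.203491
P(M+2) = 2 × 0.4511^1 × 0.5489^1 = 0.495218
P(M+4) = 0.5489^2 = 0.301291
The M+2 peak is largest (0.495218); scaling to 100 gives 41.09 : 100.00 : 60.84.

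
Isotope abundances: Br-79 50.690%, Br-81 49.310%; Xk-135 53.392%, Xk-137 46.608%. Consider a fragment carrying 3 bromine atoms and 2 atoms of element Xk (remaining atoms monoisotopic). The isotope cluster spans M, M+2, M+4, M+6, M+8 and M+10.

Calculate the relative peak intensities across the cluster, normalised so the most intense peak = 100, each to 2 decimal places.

11.50 : 53.64 : 100.00 : 93.15 : 43.36 : 8.07

Bromine pattern (n=3): 0.13024674 : 0.3801026 : 0.36975457 : 0.11989609
Element Xk pattern (n=2): 0.28507057 : 0.49769887 : 0.21723057
Convolve the two distributions (both contribute in 2-u steps):
  M: 0.13024674×0.28507057 = 0.037130
  M+2: 0.13024674×0.49769887 + 0.3801026×0.28507057 = 0.173180
  M+4: 0.13024674×0.21723057 + 0.3801026×0.49769887 + 0.36975457×0.28507057 = 0.322876
  M+6: 0.3801026×0.21723057 + 0.36975457×0.49769887 + 0.11989609×0.28507057 = 0.300775
  M+8: 0.36975457×0.21723057 + 0.11989609×0.49769887 = 0.139994
  M+10: 0.11989609×0.21723057 = 0.026045
Scale to base peak (0.322876) = 100: 11.50 : 53.64 : 100.00 : 93.15 : 43.36 : 8.07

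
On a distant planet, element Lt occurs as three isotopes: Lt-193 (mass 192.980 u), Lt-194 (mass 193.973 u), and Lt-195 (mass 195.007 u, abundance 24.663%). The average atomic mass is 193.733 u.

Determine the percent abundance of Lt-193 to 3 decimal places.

Let x and y be the fractions of Lt-193 and Lt-194. Then x + y = 1 − 0.24663 = 0.75337 and 192.980x + 193.973y = 193.733 − 0.24663×195.007 = 145.63842359.
Substituting: 192.980x + 193.973(0.75337 − x) = 145.63842359
(192.980 − 193.973)x = -0.49501542  ⇒  x = 0.49850, y = 0.25487
Lt-193: 49.850%, Lt-194: 25.487%.

49.850%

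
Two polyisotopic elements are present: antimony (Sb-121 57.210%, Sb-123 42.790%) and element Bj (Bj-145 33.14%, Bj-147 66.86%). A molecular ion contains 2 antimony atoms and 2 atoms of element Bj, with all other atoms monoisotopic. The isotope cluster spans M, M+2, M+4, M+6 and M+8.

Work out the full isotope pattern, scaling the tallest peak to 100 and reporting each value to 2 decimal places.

9.38 : 51.86 : 100.00 : 78.25 : 21.35

Antimony pattern (n=2): 0.32729841 : 0.48960318 : 0.18309841
Element Bj pattern (n=2): 0.10982596 : 0.44314808 : 0.44702596
Convolve the two distributions (both contribute in 2-u steps):
  M: 0.32729841×0.10982596 = 0.035946
  M+2: 0.32729841×0.44314808 + 0.48960318×0.10982596 = 0.198813
  M+4: 0.32729841×0.44702596 + 0.48960318×0.44314808 + 0.18309841×0.10982596 = 0.383387
  M+6: 0.48960318×0.44702596 + 0.18309841×0.44314808 = 0.300005
  M+8: 0.18309841×0.44702596 = 0.081850
Scale to base peak (0.383387) = 100: 9.38 : 51.86 : 100.00 : 78.25 : 21.35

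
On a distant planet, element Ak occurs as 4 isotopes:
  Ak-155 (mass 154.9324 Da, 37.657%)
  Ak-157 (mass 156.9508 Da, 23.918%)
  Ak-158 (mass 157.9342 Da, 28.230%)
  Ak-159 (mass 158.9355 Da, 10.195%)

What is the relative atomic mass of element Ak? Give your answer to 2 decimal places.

156.67 Da

The abundance-weighted mean is 0.37657 × 154.9324 + 0.23918 × 156.9508 + 0.28230 × 157.9342 + 0.10195 × 158.9355
= 58.34289 + 37.53949 + 44.58482 + 16.20347 = 156.67067 Da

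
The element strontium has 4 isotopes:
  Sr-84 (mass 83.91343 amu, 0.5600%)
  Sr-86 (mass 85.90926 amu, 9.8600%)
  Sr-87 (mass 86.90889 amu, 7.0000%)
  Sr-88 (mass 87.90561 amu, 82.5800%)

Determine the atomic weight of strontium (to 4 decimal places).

The abundance-weighted mean is 0.005600 × 83.91343 + 0.098600 × 85.90926 + 0.070000 × 86.90889 + 0.825800 × 87.90561
= 0.469915 + 8.470653 + 6.083622 + 72.592453 = 87.616643 amu

87.6166 amu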